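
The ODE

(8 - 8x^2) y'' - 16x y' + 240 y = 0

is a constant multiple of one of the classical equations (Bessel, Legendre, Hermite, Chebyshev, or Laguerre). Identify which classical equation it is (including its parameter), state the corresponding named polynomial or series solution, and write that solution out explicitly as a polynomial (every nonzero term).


All three coefficients share the factor 8; dividing through by 8 gives  (1 - x^2) y'' - 2x y' + 30 y = 0.
This matches the Legendre equation (1 - x^2) y'' - 2x y' + n(n+1) y = 0 (note the -2x y' term) with n(n+1) = 30, so n = 5; the polynomial solution is P_5(x).
With y = sum_k a_k x^k, matching x^k gives (k+2)(k+1) a_{k+2} = [k(k+1) - n(n+1)] a_k = (k - 5)(k + 6) a_k. The right side vanishes at k = 5, so the series with the parity of 5 terminates at degree 5.
Standard normalization (P_n(1) = 1): leading coefficient (2n)!/(2^n (n!)^2) = 3628800/(32*14400) = 63/8, so a_5 = 63/8. Work downward with a_k = (k+1)(k+2) a_{k+2} / ((k - 5)(k + 6)):
  a_3 = (4)(5)(63/8) / ((3 - 5)(3 + 6)) = (315/2)/(-18) = -35/4
  a_1 = (2)(3)(-35/4) / ((1 - 5)(1 + 6)) = (-105/2)/(-28) = 15/8
Hence P_5(x) = 63 x^5/8 - 35 x^3/4 + 15 x/8.

P_5(x); series = 63 x^5/8 - 35 x^3/4 + 15 x/8


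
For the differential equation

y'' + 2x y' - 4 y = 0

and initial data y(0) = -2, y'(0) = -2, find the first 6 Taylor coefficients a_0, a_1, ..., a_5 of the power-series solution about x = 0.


Ansatz: y(x) = sum_{n>=0} a_n x^n, so y'(x) = sum_{n>=1} n a_n x^(n-1) and y''(x) = sum_{n>=2} n(n-1) a_n x^(n-2).
Substitute into P(x) y'' + Q(x) y' + R(x) y = 0 with P(x) = 1, Q(x) = 2x, R(x) = -4, and match powers of x.
Initial conditions: a_0 = -2, a_1 = -2.
Setting the coefficient of each power of x to zero and solving order by order (substituting the coefficients already found):
  x^0: 2 a_2 - 4 a_0 = 0  ->  2 a_2 = 4 a_0 = -8  ->  a_2 = -4
  x^1: 6 a_3 - 2 a_1 = 0  ->  6 a_3 = 2 a_1 = -4  ->  a_3 = -2/3
  x^2: 12 a_4 = 0  ->  a_4 = 0
  x^3: 20 a_5 + 2 a_3 = 0  ->  20 a_5 = -2 a_3 = 4/3  ->  a_5 = 1/15
Truncated series: y(x) = -2 - 2 x - 4 x^2 - (2/3) x^3 + (1/15) x^5 + O(x^6).

a_0 = -2; a_1 = -2; a_2 = -4; a_3 = -2/3; a_4 = 0; a_5 = 1/15


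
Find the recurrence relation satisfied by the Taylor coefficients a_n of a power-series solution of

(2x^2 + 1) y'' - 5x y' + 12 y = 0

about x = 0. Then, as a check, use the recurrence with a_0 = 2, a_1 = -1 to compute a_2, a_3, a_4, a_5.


Substitute y = sum_n a_n x^n.
(1 + 2 x^2) y'' contributes (n+2)(n+1) a_{n+2} + 2 n(n-1) a_n at x^n.
-5 x y'(x) contributes -5 n a_n at x^n.
12 y(x) contributes 12 a_n at x^n.
Matching x^n: (n+2)(n+1) a_{n+2} + (2 n(n-1) - 5 n + 12) a_n = 0.
Thus a_{n+2} = (-2 n(n-1) + 5 n - 12) / ((n+1)(n+2)) * a_n.

Check with a_0 = 2, a_1 = -1 (apply the recurrence for n = 0, 1, 2, 3): a_0 = 2, a_1 = -1, a_2 = -12, a_3 = 7/6, a_4 = 6, a_5 = -21/40.

a_(n+2) = (-2 n(n-1) + 5 n - 12) / ((n+1)(n+2)) * a_n; check: a_0 = 2, a_1 = -1, a_2 = -12, a_3 = 7/6, a_4 = 6, a_5 = -21/40


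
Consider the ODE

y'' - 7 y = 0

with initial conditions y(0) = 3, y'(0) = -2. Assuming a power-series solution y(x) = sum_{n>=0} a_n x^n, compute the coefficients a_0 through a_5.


Ansatz: y(x) = sum_{n>=0} a_n x^n, so y'(x) = sum_{n>=1} n a_n x^(n-1) and y''(x) = sum_{n>=2} n(n-1) a_n x^(n-2).
Substitute into P(x) y'' + Q(x) y' + R(x) y = 0 with P(x) = 1, Q(x) = 0, R(x) = -7, and match powers of x.
Initial conditions: a_0 = 3, a_1 = -2.
Setting the coefficient of each power of x to zero and solving order by order (substituting the coefficients already found):
  x^0: 2 a_2 - 7 a_0 = 0  ->  2 a_2 = 7 a_0 = 21  ->  a_2 = 21/2
  x^1: 6 a_3 - 7 a_1 = 0  ->  6 a_3 = 7 a_1 = -14  ->  a_3 = -7/3
  x^2: 12 a_4 - 7 a_2 = 0  ->  12 a_4 = 7 a_2 = 147/2  ->  a_4 = 49/8
  x^3: 20 a_5 - 7 a_3 = 0  ->  20 a_5 = 7 a_3 = -49/3  ->  a_5 = -49/60
Truncated series: y(x) = 3 - 2 x + (21/2) x^2 - (7/3) x^3 + (49/8) x^4 - (49/60) x^5 + O(x^6).

a_0 = 3; a_1 = -2; a_2 = 21/2; a_3 = -7/3; a_4 = 49/8; a_5 = -49/60


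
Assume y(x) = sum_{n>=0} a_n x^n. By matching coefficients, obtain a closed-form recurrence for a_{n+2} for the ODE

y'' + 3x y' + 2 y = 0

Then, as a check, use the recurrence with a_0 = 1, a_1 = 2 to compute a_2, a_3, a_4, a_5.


Substitute y = sum_n a_n x^n.
y''(x) has coefficient (n+2)(n+1) a_{n+2} at x^n;
3 x y'(x) has coefficient 3 n a_n at x^n (shift);
2 y(x) has coefficient 2 a_n at x^n.
Matching x^n: (n+2)(n+1) a_{n+2} + (3n + 2) a_n = 0.
Thus a_{n+2} = (-3n - 2) / ((n+1)(n+2)) * a_n.

Check with a_0 = 1, a_1 = 2 (apply the recurrence for n = 0, 1, 2, 3): a_0 = 1, a_1 = 2, a_2 = -1, a_3 = -5/3, a_4 = 2/3, a_5 = 11/12.

a_(n+2) = (-3n - 2) / ((n+1)(n+2)) * a_n; check: a_0 = 1, a_1 = 2, a_2 = -1, a_3 = -5/3, a_4 = 2/3, a_5 = 11/12


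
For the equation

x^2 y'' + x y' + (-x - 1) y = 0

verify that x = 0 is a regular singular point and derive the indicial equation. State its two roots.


Divide by x^2 to reach normal form y'' + P_1(x) y' + P_2(x) y = 0 with P_1(x) = 1/x and P_2(x) = -1/x - 1/x^2.
x = 0 is a singular point because the y'-coefficient 1/x has a pole at x = 0 and the y-coefficient -1/x - 1/x^2 has a pole at x = 0.
It is a regular singular point because x P_1(x) = p(x) = 1 and x^2 P_2(x) = q(x) = -x - 1 are polynomials, hence analytic at x = 0.
p(0) = 1,  q(0) = -1.
Indicial equation: r(r-1) + p(0) r + q(0) = 0, i.e. r^2 + (p(0) - 1) r + q(0) = 0, i.e. r^2 - 1 = 0.
Discriminant: (0)^2 - 4(-1) = 4, so r = (0 ± 2)/2.
Solving: r_1 = 1, r_2 = -1.

indicial: r^2 - 1 = 0; roots r_1 = 1, r_2 = -1


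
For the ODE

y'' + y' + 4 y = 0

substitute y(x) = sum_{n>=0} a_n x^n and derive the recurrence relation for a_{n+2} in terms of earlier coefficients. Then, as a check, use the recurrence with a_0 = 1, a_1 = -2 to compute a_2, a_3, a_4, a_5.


Substitute y = sum_n a_n x^n.
y''(x) has coefficient (n+2)(n+1) a_{n+2} at x^n;
y'(x) has coefficient (n+1) a_{n+1} at x^n;
4 y(x) has coefficient 4 a_n at x^n.
Matching x^n: (n+2)(n+1) a_{n+2} + (n+1) a_{n+1} + 4 a_n = 0.
Thus a_{n+2} = [-(n+1) a_{n+1} - 4 a_n] / ((n+1)(n+2)).

Check with a_0 = 1, a_1 = -2 (apply the recurrence for n = 0, 1, 2, 3): a_0 = 1, a_1 = -2, a_2 = -1, a_3 = 5/3, a_4 = -1/12, a_5 = -19/60.

a_(n+2) = [-(n+1) a_(n+1) - 4 a_n] / ((n+1)(n+2)); check: a_0 = 1, a_1 = -2, a_2 = -1, a_3 = 5/3, a_4 = -1/12, a_5 = -19/60


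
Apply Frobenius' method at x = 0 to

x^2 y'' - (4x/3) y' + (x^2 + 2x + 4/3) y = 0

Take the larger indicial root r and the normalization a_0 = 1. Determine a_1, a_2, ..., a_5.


Write in Frobenius form y'' + (p(x)/x) y' + (q(x)/x^2) y = 0:
  p(x) = -4/3,  q(x) = x^2 + 2x + 4/3.
Indicial equation: r(r-1) + (-4/3) r + (4/3) = 0 -> roots r_1 = 4/3, r_2 = 1.
Take r = r_1 = 4/3. Let y(x) = x^r sum_{n>=0} a_n x^n with a_0 = 1.
Substitute y = x^r sum a_n x^n and match x^{r+n}. The recurrence is
  D(n) a_n + 2 a_{n-1} + 1 a_{n-2} = 0,  where D(n) = (r+n)(r+n-1) + (-4/3)(r+n) + (4/3).
  a_n = [-2 a_{n-1} - 1 a_{n-2}] / D(n).
Since the indicial polynomial factors as (r - r_1)(r - r_2), D(n) = (r_1 + n - r_1)(r_1 + n - r_2) = n(n + 1/3).
Evaluating step by step (a_0 = 1):
  n = 1: D(1) = 1(1 + 1/3) = 4/3; numerator = -2(1) = -2; a_1 = (-2)/(4/3) = -3/2
  n = 2: D(2) = 2(2 + 1/3) = 14/3; numerator = -2(-3/2) - 1(1) = 2; a_2 = (2)/(14/3) = 3/7
  n = 3: D(3) = 3(3 + 1/3) = 10; numerator = -2(3/7) - 1(-3/2) = 9/14; a_3 = (9/14)/(10) = 9/140
  n = 4: D(4) = 4(4 + 1/3) = 52/3; numerator = -2(9/140) - 1(3/7) = -39/70; a_4 = (-39/70)/(52/3) = -9/280
  n = 5: D(5) = 5(5 + 1/3) = 80/3; numerator = -2(-9/280) - 1(9/140) = 0; a_5 = (0)/(80/3) = 0

r = 4/3; a_0 = 1; a_1 = -3/2; a_2 = 3/7; a_3 = 9/140; a_4 = -9/280; a_5 = 0


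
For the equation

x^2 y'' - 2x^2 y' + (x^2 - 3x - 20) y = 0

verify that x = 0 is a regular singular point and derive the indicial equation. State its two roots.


Divide by x^2 to reach normal form y'' + P_1(x) y' + P_2(x) y = 0 with P_1(x) = -2 and P_2(x) = 1 - 3/x - 20/x^2.
x = 0 is a singular point because the y-coefficient 1 - 3/x - 20/x^2 has a pole at x = 0.
It is a regular singular point because x P_1(x) = p(x) = -2x and x^2 P_2(x) = q(x) = x^2 - 3x - 20 are polynomials, hence analytic at x = 0.
p(0) = 0,  q(0) = -20.
Indicial equation: r(r-1) + p(0) r + q(0) = 0, i.e. r^2 + (p(0) - 1) r + q(0) = 0, i.e. r^2 - 1 r - 20 = 0.
Discriminant: (-1)^2 - 4(-20) = 81, so r = (1 ± 9)/2.
Solving: r_1 = 5, r_2 = -4.

indicial: r^2 - 1 r - 20 = 0; roots r_1 = 5, r_2 = -4


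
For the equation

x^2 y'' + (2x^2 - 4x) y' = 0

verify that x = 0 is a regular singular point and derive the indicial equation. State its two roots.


Divide by x^2 to reach normal form y'' + P_1(x) y' + P_2(x) y = 0 with P_1(x) = 2 - 4/x and P_2(x) = 0.
x = 0 is a singular point because the y'-coefficient 2 - 4/x has a pole at x = 0.
It is a regular singular point because x P_1(x) = p(x) = 2x - 4 and x^2 P_2(x) = q(x) = 0 are polynomials, hence analytic at x = 0.
p(0) = -4,  q(0) = 0.
Indicial equation: r(r-1) + p(0) r + q(0) = 0, i.e. r^2 + (p(0) - 1) r + q(0) = 0, i.e. r^2 - 5 r = 0.
Discriminant: (-5)^2 - 4(0) = 25, so r = (5 ± 5)/2.
Solving: r_1 = 5, r_2 = 0.

indicial: r^2 - 5 r = 0; roots r_1 = 5, r_2 = 0


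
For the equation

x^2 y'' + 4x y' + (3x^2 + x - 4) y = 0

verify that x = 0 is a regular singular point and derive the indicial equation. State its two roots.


Divide by x^2 to reach normal form y'' + P_1(x) y' + P_2(x) y = 0 with P_1(x) = 4/x and P_2(x) = 3 + 1/x - 4/x^2.
x = 0 is a singular point because the y'-coefficient 4/x has a pole at x = 0 and the y-coefficient 3 + 1/x - 4/x^2 has a pole at x = 0.
It is a regular singular point because x P_1(x) = p(x) = 4 and x^2 P_2(x) = q(x) = 3x^2 + x - 4 are polynomials, hence analytic at x = 0.
p(0) = 4,  q(0) = -4.
Indicial equation: r(r-1) + p(0) r + q(0) = 0, i.e. r^2 + (p(0) - 1) r + q(0) = 0, i.e. r^2 + 3 r - 4 = 0.
Discriminant: (3)^2 - 4(-4) = 25, so r = (-3 ± 5)/2.
Solving: r_1 = 1, r_2 = -4.

indicial: r^2 + 3 r - 4 = 0; roots r_1 = 1, r_2 = -4


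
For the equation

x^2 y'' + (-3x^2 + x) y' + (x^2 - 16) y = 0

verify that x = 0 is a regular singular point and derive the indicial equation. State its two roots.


Divide by x^2 to reach normal form y'' + P_1(x) y' + P_2(x) y = 0 with P_1(x) = -3 + 1/x and P_2(x) = 1 - 16/x^2.
x = 0 is a singular point because the y'-coefficient -3 + 1/x has a pole at x = 0 and the y-coefficient 1 - 16/x^2 has a pole at x = 0.
It is a regular singular point because x P_1(x) = p(x) = 1 - 3x and x^2 P_2(x) = q(x) = x^2 - 16 are polynomials, hence analytic at x = 0.
p(0) = 1,  q(0) = -16.
Indicial equation: r(r-1) + p(0) r + q(0) = 0, i.e. r^2 + (p(0) - 1) r + q(0) = 0, i.e. r^2 - 16 = 0.
Discriminant: (0)^2 - 4(-16) = 64, so r = (0 ± 8)/2.
Solving: r_1 = 4, r_2 = -4.

indicial: r^2 - 16 = 0; roots r_1 = 4, r_2 = -4


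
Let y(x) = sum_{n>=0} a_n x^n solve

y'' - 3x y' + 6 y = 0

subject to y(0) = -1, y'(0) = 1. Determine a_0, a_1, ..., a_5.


Ansatz: y(x) = sum_{n>=0} a_n x^n, so y'(x) = sum_{n>=1} n a_n x^(n-1) and y''(x) = sum_{n>=2} n(n-1) a_n x^(n-2).
Substitute into P(x) y'' + Q(x) y' + R(x) y = 0 with P(x) = 1, Q(x) = -3x, R(x) = 6, and match powers of x.
Initial conditions: a_0 = -1, a_1 = 1.
Setting the coefficient of each power of x to zero and solving order by order (substituting the coefficients already found):
  x^0: 2 a_2 + 6 a_0 = 0  ->  2 a_2 = -6 a_0 = 6  ->  a_2 = 3
  x^1: 6 a_3 + 3 a_1 = 0  ->  6 a_3 = -3 a_1 = -3  ->  a_3 = -1/2
  x^2: 12 a_4 = 0  ->  a_4 = 0
  x^3: 20 a_5 - 3 a_3 = 0  ->  20 a_5 = 3 a_3 = -3/2  ->  a_5 = -3/40
Truncated series: y(x) = -1 + x + 3 x^2 - (1/2) x^3 - (3/40) x^5 + O(x^6).

a_0 = -1; a_1 = 1; a_2 = 3; a_3 = -1/2; a_4 = 0; a_5 = -3/40


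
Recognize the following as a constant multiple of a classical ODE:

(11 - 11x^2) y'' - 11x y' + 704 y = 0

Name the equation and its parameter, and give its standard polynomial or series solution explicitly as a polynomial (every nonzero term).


All three coefficients share the factor 11; dividing through by 11 gives  (1 - x^2) y'' - x y' + 64 y = 0.
This matches the Chebyshev equation (1 - x^2) y'' - x y' + n^2 y = 0 (note the -x y' term, not -2x y') with n^2 = 64, so n = 8; the polynomial solution is T_8(x).
With y = sum_k a_k x^k, matching x^k gives (k+2)(k+1) a_{k+2} = (k^2 - n^2) a_k = (k - 8)(k + 8) a_k. The right side vanishes at k = 8, so the series with the parity of 8 terminates at degree 8.
Standard normalization: leading coefficient of T_n is 2^(n-1), so a_8 = 2^7 = 128. Work downward with a_k = (k+1)(k+2) a_{k+2} / ((k - 8)(k + 8)):
  a_6 = (7)(8)(128) / ((6 - 8)(6 + 8)) = 7168/(-28) = -256
  a_4 = (5)(6)(-256) / ((4 - 8)(4 + 8)) = -7680/(-48) = 160
  a_2 = (3)(4)(160) / ((2 - 8)(2 + 8)) = 1920/(-60) = -32
  a_0 = (1)(2)(-32) / ((0 - 8)(0 + 8)) = -64/(-64) = 1
Hence T_8(x) = 128 x^8 - 256 x^6 + 160 x^4 - 32 x^2 + 1.

T_8(x); series = 128 x^8 - 256 x^6 + 160 x^4 - 32 x^2 + 1


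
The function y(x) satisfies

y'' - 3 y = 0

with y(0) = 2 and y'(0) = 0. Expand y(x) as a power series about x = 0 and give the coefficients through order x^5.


Ansatz: y(x) = sum_{n>=0} a_n x^n, so y'(x) = sum_{n>=1} n a_n x^(n-1) and y''(x) = sum_{n>=2} n(n-1) a_n x^(n-2).
Substitute into P(x) y'' + Q(x) y' + R(x) y = 0 with P(x) = 1, Q(x) = 0, R(x) = -3, and match powers of x.
Initial conditions: a_0 = 2, a_1 = 0.
Setting the coefficient of each power of x to zero and solving order by order (substituting the coefficients already found):
  x^0: 2 a_2 - 3 a_0 = 0  ->  2 a_2 = 3 a_0 = 6  ->  a_2 = 3
  x^1: 6 a_3 - 3 a_1 = 0  ->  6 a_3 = 3 a_1 = 0  ->  a_3 = 0
  x^2: 12 a_4 - 3 a_2 = 0  ->  12 a_4 = 3 a_2 = 9  ->  a_4 = 3/4
  x^3: 20 a_5 - 3 a_3 = 0  ->  20 a_5 = 3 a_3 = 0  ->  a_5 = 0
Truncated series: y(x) = 2 + 3 x^2 + (3/4) x^4 + O(x^6).

a_0 = 2; a_1 = 0; a_2 = 3; a_3 = 0; a_4 = 3/4; a_5 = 0


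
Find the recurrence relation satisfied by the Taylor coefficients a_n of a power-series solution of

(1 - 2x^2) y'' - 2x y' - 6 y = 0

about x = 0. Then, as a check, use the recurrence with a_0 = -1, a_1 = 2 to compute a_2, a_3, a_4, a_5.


Substitute y = sum_n a_n x^n.
(1 - 2 x^2) y'' contributes (n+2)(n+1) a_{n+2} - 2 n(n-1) a_n at x^n.
-2 x y'(x) contributes -2 n a_n at x^n.
-6 y(x) contributes -6 a_n at x^n.
Matching x^n: (n+2)(n+1) a_{n+2} + (-2 n(n-1) - 2 n - 6) a_n = 0.
Thus a_{n+2} = (2 n(n-1) + 2 n + 6) / ((n+1)(n+2)) * a_n.

Check with a_0 = -1, a_1 = 2 (apply the recurrence for n = 0, 1, 2, 3): a_0 = -1, a_1 = 2, a_2 = -3, a_3 = 8/3, a_4 = -7/2, a_5 = 16/5.

a_(n+2) = (2 n(n-1) + 2 n + 6) / ((n+1)(n+2)) * a_n; check: a_0 = -1, a_1 = 2, a_2 = -3, a_3 = 8/3, a_4 = -7/2, a_5 = 16/5


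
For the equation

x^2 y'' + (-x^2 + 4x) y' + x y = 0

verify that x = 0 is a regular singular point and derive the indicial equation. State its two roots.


Divide by x^2 to reach normal form y'' + P_1(x) y' + P_2(x) y = 0 with P_1(x) = -1 + 4/x and P_2(x) = 1/x.
x = 0 is a singular point because the y'-coefficient -1 + 4/x has a pole at x = 0 and the y-coefficient 1/x has a pole at x = 0.
It is a regular singular point because x P_1(x) = p(x) = 4 - x and x^2 P_2(x) = q(x) = x are polynomials, hence analytic at x = 0.
p(0) = 4,  q(0) = 0.
Indicial equation: r(r-1) + p(0) r + q(0) = 0, i.e. r^2 + (p(0) - 1) r + q(0) = 0, i.e. r^2 + 3 r = 0.
Discriminant: (3)^2 - 4(0) = 9, so r = (-3 ± 3)/2.
Solving: r_1 = 0, r_2 = -3.

indicial: r^2 + 3 r = 0; roots r_1 = 0, r_2 = -3


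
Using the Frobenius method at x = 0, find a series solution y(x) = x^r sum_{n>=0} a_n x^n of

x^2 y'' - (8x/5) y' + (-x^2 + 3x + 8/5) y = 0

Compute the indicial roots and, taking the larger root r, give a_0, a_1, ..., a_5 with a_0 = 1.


Write in Frobenius form y'' + (p(x)/x) y' + (q(x)/x^2) y = 0:
  p(x) = -8/5,  q(x) = -x^2 + 3x + 8/5.
Indicial equation: r(r-1) + (-8/5) r + (8/5) = 0 -> roots r_1 = 8/5, r_2 = 1.
Take r = r_1 = 8/5. Let y(x) = x^r sum_{n>=0} a_n x^n with a_0 = 1.
Substitute y = x^r sum a_n x^n and match x^{r+n}. The recurrence is
  D(n) a_n + 3 a_{n-1} - 1 a_{n-2} = 0,  where D(n) = (r+n)(r+n-1) + (-8/5)(r+n) + (8/5).
  a_n = [-3 a_{n-1} + 1 a_{n-2}] / D(n).
Since the indicial polynomial factors as (r - r_1)(r - r_2), D(n) = (r_1 + n - r_1)(r_1 + n - r_2) = n(n + 3/5).
Evaluating step by step (a_0 = 1):
  n = 1: D(1) = 1(1 + 3/5) = 8/5; numerator = -3(1) = -3; a_1 = (-3)/(8/5) = -15/8
  n = 2: D(2) = 2(2 + 3/5) = 26/5; numerator = -3(-15/8) + 1(1) = 53/8; a_2 = (53/8)/(26/5) = 265/208
  n = 3: D(3) = 3(3 + 3/5) = 54/5; numerator = -3(265/208) + 1(-15/8) = -1185/208; a_3 = (-1185/208)/(54/5) = -1975/3744
  n = 4: D(4) = 4(4 + 3/5) = 92/5; numerator = -3(-1975/3744) + 1(265/208) = 3565/1248; a_4 = (3565/1248)/(92/5) = 775/4992
  n = 5: D(5) = 5(5 + 3/5) = 28; numerator = -3(775/4992) + 1(-1975/3744) = -14875/14976; a_5 = (-14875/14976)/(28) = -2125/59904

r = 8/5; a_0 = 1; a_1 = -15/8; a_2 = 265/208; a_3 = -1975/3744; a_4 = 775/4992; a_5 = -2125/59904


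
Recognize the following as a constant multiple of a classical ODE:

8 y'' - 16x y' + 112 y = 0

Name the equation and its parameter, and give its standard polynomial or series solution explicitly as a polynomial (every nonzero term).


All three coefficients share the factor 8; dividing through by 8 gives  y'' - 2x y' + 14 y = 0.
This matches the Hermite equation y'' - 2x y' + 2n y = 0 with 2n = 14, so n = 7; the polynomial solution is H_7(x).
With y = sum_k a_k x^k, matching x^k gives (k+2)(k+1) a_{k+2} = 2(k - n) a_k = 2(k - 7) a_k. The right side vanishes at k = 7, so the series with the parity of 7 terminates at degree 7.
Standard normalization: leading coefficient of H_n is 2^n, so a_7 = 2^7 = 128. Work downward with a_k = (k+1)(k+2) a_{k+2} / (2(k - n)):
  a_5 = (6)(7)(128) / (2(5 - 7)) = 5376/(-4) = -1344
  a_3 = (4)(5)(-1344) / (2(3 - 7)) = -26880/(-8) = 3360
  a_1 = (2)(3)(3360) / (2(1 - 7)) = 20160/(-12) = -1680
Hence H_7(x) = 128 x^7 - 1344 x^5 + 3360 x^3 - 1680 x.

H_7(x); series = 128 x^7 - 1344 x^5 + 3360 x^3 - 1680 x


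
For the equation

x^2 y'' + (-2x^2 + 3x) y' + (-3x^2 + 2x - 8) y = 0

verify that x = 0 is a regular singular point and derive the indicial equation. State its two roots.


Divide by x^2 to reach normal form y'' + P_1(x) y' + P_2(x) y = 0 with P_1(x) = -2 + 3/x and P_2(x) = -3 + 2/x - 8/x^2.
x = 0 is a singular point because the y'-coefficient -2 + 3/x has a pole at x = 0 and the y-coefficient -3 + 2/x - 8/x^2 has a pole at x = 0.
It is a regular singular point because x P_1(x) = p(x) = 3 - 2x and x^2 P_2(x) = q(x) = -3x^2 + 2x - 8 are polynomials, hence analytic at x = 0.
p(0) = 3,  q(0) = -8.
Indicial equation: r(r-1) + p(0) r + q(0) = 0, i.e. r^2 + (p(0) - 1) r + q(0) = 0, i.e. r^2 + 2 r - 8 = 0.
Discriminant: (2)^2 - 4(-8) = 36, so r = (-2 ± 6)/2.
Solving: r_1 = 2, r_2 = -4.

indicial: r^2 + 2 r - 8 = 0; roots r_1 = 2, r_2 = -4


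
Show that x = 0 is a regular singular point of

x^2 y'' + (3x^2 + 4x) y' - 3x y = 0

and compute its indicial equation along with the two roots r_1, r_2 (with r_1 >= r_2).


Divide by x^2 to reach normal form y'' + P_1(x) y' + P_2(x) y = 0 with P_1(x) = 3 + 4/x and P_2(x) = -3/x.
x = 0 is a singular point because the y'-coefficient 3 + 4/x has a pole at x = 0 and the y-coefficient -3/x has a pole at x = 0.
It is a regular singular point because x P_1(x) = p(x) = 3x + 4 and x^2 P_2(x) = q(x) = -3x are polynomials, hence analytic at x = 0.
p(0) = 4,  q(0) = 0.
Indicial equation: r(r-1) + p(0) r + q(0) = 0, i.e. r^2 + (p(0) - 1) r + q(0) = 0, i.e. r^2 + 3 r = 0.
Discriminant: (3)^2 - 4(0) = 9, so r = (-3 ± 3)/2.
Solving: r_1 = 0, r_2 = -3.

indicial: r^2 + 3 r = 0; roots r_1 = 0, r_2 = -3


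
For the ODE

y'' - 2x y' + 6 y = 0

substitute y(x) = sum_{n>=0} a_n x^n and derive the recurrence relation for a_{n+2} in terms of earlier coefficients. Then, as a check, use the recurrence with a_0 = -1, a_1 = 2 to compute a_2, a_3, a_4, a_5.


Substitute y = sum_n a_n x^n.
y''(x) has coefficient (n+2)(n+1) a_{n+2} at x^n;
-2 x y'(x) has coefficient -2 n a_n at x^n (shift);
6 y(x) has coefficient 6 a_n at x^n.
Matching x^n: (n+2)(n+1) a_{n+2} + (-2n + 6) a_n = 0.
Thus a_{n+2} = (2n - 6) / ((n+1)(n+2)) * a_n.

Check with a_0 = -1, a_1 = 2 (apply the recurrence for n = 0, 1, 2, 3): a_0 = -1, a_1 = 2, a_2 = 3, a_3 = -4/3, a_4 = -1/2, a_5 = 0.

a_(n+2) = (2n - 6) / ((n+1)(n+2)) * a_n; check: a_0 = -1, a_1 = 2, a_2 = 3, a_3 = -4/3, a_4 = -1/2, a_5 = 0


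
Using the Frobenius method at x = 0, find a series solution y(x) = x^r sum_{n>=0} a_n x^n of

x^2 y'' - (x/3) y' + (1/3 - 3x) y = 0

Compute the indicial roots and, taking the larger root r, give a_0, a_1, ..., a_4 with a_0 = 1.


Write in Frobenius form y'' + (p(x)/x) y' + (q(x)/x^2) y = 0:
  p(x) = -1/3,  q(x) = 1/3 - 3x.
Indicial equation: r(r-1) + (-1/3) r + (1/3) = 0 -> roots r_1 = 1, r_2 = 1/3.
Take r = r_1 = 1. Let y(x) = x^r sum_{n>=0} a_n x^n with a_0 = 1.
Substitute y = x^r sum a_n x^n and match x^{r+n}. The recurrence is
  D(n) a_n - 3 a_{n-1} = 0,  where D(n) = (r+n)(r+n-1) + (-1/3)(r+n) + (1/3).
  a_n = 3 / D(n) * a_{n-1}.
Since the indicial polynomial factors as (r - r_1)(r - r_2), D(n) = (r_1 + n - r_1)(r_1 + n - r_2) = n(n + 2/3).
Evaluating step by step (a_0 = 1):
  n = 1: D(1) = 1(1 + 2/3) = 5/3; numerator = 3(1) = 3; a_1 = (3)/(5/3) = 9/5
  n = 2: D(2) = 2(2 + 2/3) = 16/3; numerator = 3(9/5) = 27/5; a_2 = (27/5)/(16/3) = 81/80
  n = 3: D(3) = 3(3 + 2/3) = 11; numerator = 3(81/80) = 243/80; a_3 = (243/80)/(11) = 243/880
  n = 4: D(4) = 4(4 + 2/3) = 56/3; numerator = 3(243/880) = 729/880; a_4 = (729/880)/(56/3) = 2187/49280

r = 1; a_0 = 1; a_1 = 9/5; a_2 = 81/80; a_3 = 243/880; a_4 = 2187/49280


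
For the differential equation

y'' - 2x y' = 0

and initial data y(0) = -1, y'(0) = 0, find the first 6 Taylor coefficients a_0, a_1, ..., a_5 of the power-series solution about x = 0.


Ansatz: y(x) = sum_{n>=0} a_n x^n, so y'(x) = sum_{n>=1} n a_n x^(n-1) and y''(x) = sum_{n>=2} n(n-1) a_n x^(n-2).
Substitute into P(x) y'' + Q(x) y' + R(x) y = 0 with P(x) = 1, Q(x) = -2x, R(x) = 0, and match powers of x.
Initial conditions: a_0 = -1, a_1 = 0.
Setting the coefficient of each power of x to zero and solving order by order (substituting the coefficients already found):
  x^0: 2 a_2 = 0  ->  a_2 = 0
  x^1: 6 a_3 - 2 a_1 = 0  ->  6 a_3 = 2 a_1 = 0  ->  a_3 = 0
  x^2: 12 a_4 - 4 a_2 = 0  ->  12 a_4 = 4 a_2 = 0  ->  a_4 = 0
  x^3: 20 a_5 - 6 a_3 = 0  ->  20 a_5 = 6 a_3 = 0  ->  a_5 = 0
Truncated series: y(x) = -1 + O(x^6).

a_0 = -1; a_1 = 0; a_2 = 0; a_3 = 0; a_4 = 0; a_5 = 0


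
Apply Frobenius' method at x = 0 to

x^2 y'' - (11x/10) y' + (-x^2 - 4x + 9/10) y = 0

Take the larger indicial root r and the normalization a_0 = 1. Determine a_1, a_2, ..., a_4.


Write in Frobenius form y'' + (p(x)/x) y' + (q(x)/x^2) y = 0:
  p(x) = -11/10,  q(x) = -x^2 - 4x + 9/10.
Indicial equation: r(r-1) + (-11/10) r + (9/10) = 0 -> roots r_1 = 3/2, r_2 = 3/5.
Take r = r_1 = 3/2. Let y(x) = x^r sum_{n>=0} a_n x^n with a_0 = 1.
Substitute y = x^r sum a_n x^n and match x^{r+n}. The recurrence is
  D(n) a_n - 4 a_{n-1} - 1 a_{n-2} = 0,  where D(n) = (r+n)(r+n-1) + (-11/10)(r+n) + (9/10).
  a_n = [4 a_{n-1} + 1 a_{n-2}] / D(n).
Since the indicial polynomial factors as (r - r_1)(r - r_2), D(n) = (r_1 + n - r_1)(r_1 + n - r_2) = n(n + 9/10).
Evaluating step by step (a_0 = 1):
  n = 1: D(1) = 1(1 + 9/10) = 19/10; numerator = 4(1) = 4; a_1 = (4)/(19/10) = 40/19
  n = 2: D(2) = 2(2 + 9/10) = 29/5; numerator = 4(40/19) + 1(1) = 179/19; a_2 = (179/19)/(29/5) = 895/551
  n = 3: D(3) = 3(3 + 9/10) = 117/10; numerator = 4(895/551) + 1(40/19) = 4740/551; a_3 = (4740/551)/(117/10) = 15800/21489
  n = 4: D(4) = 4(4 + 9/10) = 98/5; numerator = 4(15800/21489) + 1(895/551) = 98105/21489; a_4 = (98105/21489)/(98/5) = 70075/300846

r = 3/2; a_0 = 1; a_1 = 40/19; a_2 = 895/551; a_3 = 15800/21489; a_4 = 70075/300846


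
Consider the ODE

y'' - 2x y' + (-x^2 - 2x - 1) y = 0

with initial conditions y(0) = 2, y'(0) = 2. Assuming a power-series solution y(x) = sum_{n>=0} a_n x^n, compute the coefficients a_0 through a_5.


Ansatz: y(x) = sum_{n>=0} a_n x^n, so y'(x) = sum_{n>=1} n a_n x^(n-1) and y''(x) = sum_{n>=2} n(n-1) a_n x^(n-2).
Substitute into P(x) y'' + Q(x) y' + R(x) y = 0 with P(x) = 1, Q(x) = -2x, R(x) = -x^2 - 2x - 1, and match powers of x.
Initial conditions: a_0 = 2, a_1 = 2.
Setting the coefficient of each power of x to zero and solving order by order (substituting the coefficients already found):
  x^0: 2 a_2 - a_0 = 0  ->  2 a_2 = a_0 = 2  ->  a_2 = 1
  x^1: 6 a_3 - 3 a_1 - 2 a_0 = 0  ->  6 a_3 = 3 a_1 + 2 a_0 = 10  ->  a_3 = 5/3
  x^2: 12 a_4 - 5 a_2 - 2 a_1 - a_0 = 0  ->  12 a_4 = 5 a_2 + 2 a_1 + a_0 = 11  ->  a_4 = 11/12
  x^3: 20 a_5 - 7 a_3 - 2 a_2 - a_1 = 0  ->  20 a_5 = 7 a_3 + 2 a_2 + a_1 = 47/3  ->  a_5 = 47/60
Truncated series: y(x) = 2 + 2 x + x^2 + (5/3) x^3 + (11/12) x^4 + (47/60) x^5 + O(x^6).

a_0 = 2; a_1 = 2; a_2 = 1; a_3 = 5/3; a_4 = 11/12; a_5 = 47/60


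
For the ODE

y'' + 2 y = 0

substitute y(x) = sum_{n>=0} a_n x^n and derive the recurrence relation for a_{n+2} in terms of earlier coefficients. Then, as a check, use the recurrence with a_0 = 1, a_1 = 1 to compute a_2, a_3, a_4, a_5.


Substitute y = sum_n a_n x^n into y'' + (const) y = 0.
y''(x) = sum_{n>=0} (n+2)(n+1) a_{n+2} x^n.
The ODE becomes sum_n [(n+2)(n+1) a_{n+2} + 2 a_n] x^n = 0.
Setting each coefficient to zero gives the recurrence:
  (n+2)(n+1) a_{n+2} + 2 a_n = 0,
  a_{n+2} = -2 / ((n+1)(n+2)) a_n.

Check with a_0 = 1, a_1 = 1 (apply the recurrence for n = 0, 1, 2, 3): a_0 = 1, a_1 = 1, a_2 = -1, a_3 = -1/3, a_4 = 1/6, a_5 = 1/30.

a_{n+2} = -2/((n+1)(n+2)) * a_n; check: a_0 = 1, a_1 = 1, a_2 = -1, a_3 = -1/3, a_4 = 1/6, a_5 = 1/30


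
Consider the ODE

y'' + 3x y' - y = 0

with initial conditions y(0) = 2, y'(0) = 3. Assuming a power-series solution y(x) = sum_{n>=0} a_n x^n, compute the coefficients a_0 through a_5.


Ansatz: y(x) = sum_{n>=0} a_n x^n, so y'(x) = sum_{n>=1} n a_n x^(n-1) and y''(x) = sum_{n>=2} n(n-1) a_n x^(n-2).
Substitute into P(x) y'' + Q(x) y' + R(x) y = 0 with P(x) = 1, Q(x) = 3x, R(x) = -1, and match powers of x.
Initial conditions: a_0 = 2, a_1 = 3.
Setting the coefficient of each power of x to zero and solving order by order (substituting the coefficients already found):
  x^0: 2 a_2 - a_0 = 0  ->  2 a_2 = a_0 = 2  ->  a_2 = 1
  x^1: 6 a_3 + 2 a_1 = 0  ->  6 a_3 = -2 a_1 = -6  ->  a_3 = -1
  x^2: 12 a_4 + 5 a_2 = 0  ->  12 a_4 = -5 a_2 = -5  ->  a_4 = -5/12
  x^3: 20 a_5 + 8 a_3 = 0  ->  20 a_5 = -8 a_3 = 8  ->  a_5 = 2/5
Truncated series: y(x) = 2 + 3 x + x^2 - x^3 - (5/12) x^4 + (2/5) x^5 + O(x^6).

a_0 = 2; a_1 = 3; a_2 = 1; a_3 = -1; a_4 = -5/12; a_5 = 2/5


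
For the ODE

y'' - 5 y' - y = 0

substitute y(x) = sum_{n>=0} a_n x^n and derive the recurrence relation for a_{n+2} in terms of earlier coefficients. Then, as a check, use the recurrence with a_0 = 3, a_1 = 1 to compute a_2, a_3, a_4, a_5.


Substitute y = sum_n a_n x^n.
y''(x) has coefficient (n+2)(n+1) a_{n+2} at x^n;
-5 y'(x) has coefficient -5 (n+1) a_{n+1} at x^n;
-y(x) has coefficient -1 a_n at x^n.
Matching x^n: (n+2)(n+1) a_{n+2} - 5 (n+1) a_{n+1} - 1 a_n = 0.
Thus a_{n+2} = [5 (n+1) a_{n+1} + 1 a_n] / ((n+1)(n+2)).

Check with a_0 = 3, a_1 = 1 (apply the recurrence for n = 0, 1, 2, 3): a_0 = 3, a_1 = 1, a_2 = 4, a_3 = 41/6, a_4 = 71/8, a_5 = 553/60.

a_(n+2) = [5 (n+1) a_(n+1) + 1 a_n] / ((n+1)(n+2)); check: a_0 = 3, a_1 = 1, a_2 = 4, a_3 = 41/6, a_4 = 71/8, a_5 = 553/60


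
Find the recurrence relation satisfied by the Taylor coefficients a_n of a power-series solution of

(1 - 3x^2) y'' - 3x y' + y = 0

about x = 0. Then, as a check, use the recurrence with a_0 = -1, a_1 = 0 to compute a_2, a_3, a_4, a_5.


Substitute y = sum_n a_n x^n.
(1 - 3 x^2) y'' contributes (n+2)(n+1) a_{n+2} - 3 n(n-1) a_n at x^n.
-3 x y'(x) contributes -3 n a_n at x^n.
y(x) contributes 1 a_n at x^n.
Matching x^n: (n+2)(n+1) a_{n+2} + (-3 n(n-1) - 3 n + 1) a_n = 0.
Thus a_{n+2} = (3 n(n-1) + 3 n - 1) / ((n+1)(n+2)) * a_n.

Check with a_0 = -1, a_1 = 0 (apply the recurrence for n = 0, 1, 2, 3): a_0 = -1, a_1 = 0, a_2 = 1/2, a_3 = 0, a_4 = 11/24, a_5 = 0.

a_(n+2) = (3 n(n-1) + 3 n - 1) / ((n+1)(n+2)) * a_n; check: a_0 = -1, a_1 = 0, a_2 = 1/2, a_3 = 0, a_4 = 11/24, a_5 = 0


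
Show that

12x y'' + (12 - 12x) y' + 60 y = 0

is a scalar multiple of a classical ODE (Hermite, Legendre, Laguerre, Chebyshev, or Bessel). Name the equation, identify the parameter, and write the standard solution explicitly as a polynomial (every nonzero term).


All three coefficients share the factor 12; dividing through by 12 gives  x y'' + (1 - x) y' + 5 y = 0.
This matches the Laguerre equation x y'' + (1 - x) y' + n y = 0 with n = 5; the polynomial solution is L_5(x).
With y = sum_k a_k x^k, matching x^k gives (k+1)k a_{k+1} + (k+1) a_{k+1} - k a_k + n a_k = 0, i.e. (k+1)^2 a_{k+1} = (k - n) a_k = (k - 5) a_k. The right side vanishes at k = 5, so the series terminates at degree 5.
Standard normalization L_n(0) = 1 gives a_0 = 1. Work upward with a_{k+1} = (k - 5) a_k / (k+1)^2:
  a_1 = (0 - 5)(1) / 1^2 = -5/1 = -5
  a_2 = (1 - 5)(-5) / 2^2 = 20/4 = 5
  a_3 = (2 - 5)(5) / 3^2 = -15/9 = -5/3
  a_4 = (3 - 5)(-5/3) / 4^2 = (10/3)/16 = 5/24
  a_5 = (4 - 5)(5/24) / 5^2 = (-5/24)/25 = -1/120
Hence L_5(x) = -x^5/120 + 5 x^4/24 - 5 x^3/3 + 5 x^2 - 5 x + 1.

L_5(x); series = -x^5/120 + 5 x^4/24 - 5 x^3/3 + 5 x^2 - 5 x + 1


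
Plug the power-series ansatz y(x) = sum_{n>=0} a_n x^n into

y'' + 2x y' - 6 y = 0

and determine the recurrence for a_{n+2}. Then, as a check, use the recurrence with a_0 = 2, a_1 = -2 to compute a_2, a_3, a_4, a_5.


Substitute y = sum_n a_n x^n.
y''(x) has coefficient (n+2)(n+1) a_{n+2} at x^n;
2 x y'(x) has coefficient 2 n a_n at x^n (shift);
-6 y(x) has coefficient -6 a_n at x^n.
Matching x^n: (n+2)(n+1) a_{n+2} + (2n - 6) a_n = 0.
Thus a_{n+2} = (-2n + 6) / ((n+1)(n+2)) * a_n.

Check with a_0 = 2, a_1 = -2 (apply the recurrence for n = 0, 1, 2, 3): a_0 = 2, a_1 = -2, a_2 = 6, a_3 = -4/3, a_4 = 1, a_5 = 0.

a_(n+2) = (-2n + 6) / ((n+1)(n+2)) * a_n; check: a_0 = 2, a_1 = -2, a_2 = 6, a_3 = -4/3, a_4 = 1, a_5 = 0


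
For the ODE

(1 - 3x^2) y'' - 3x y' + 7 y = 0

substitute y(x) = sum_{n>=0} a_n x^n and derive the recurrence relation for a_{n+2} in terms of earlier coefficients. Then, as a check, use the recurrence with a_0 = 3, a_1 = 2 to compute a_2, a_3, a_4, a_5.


Substitute y = sum_n a_n x^n.
(1 - 3 x^2) y'' contributes (n+2)(n+1) a_{n+2} - 3 n(n-1) a_n at x^n.
-3 x y'(x) contributes -3 n a_n at x^n.
7 y(x) contributes 7 a_n at x^n.
Matching x^n: (n+2)(n+1) a_{n+2} + (-3 n(n-1) - 3 n + 7) a_n = 0.
Thus a_{n+2} = (3 n(n-1) + 3 n - 7) / ((n+1)(n+2)) * a_n.

Check with a_0 = 3, a_1 = 2 (apply the recurrence for n = 0, 1, 2, 3): a_0 = 3, a_1 = 2, a_2 = -21/2, a_3 = -4/3, a_4 = -35/8, a_5 = -4/3.

a_(n+2) = (3 n(n-1) + 3 n - 7) / ((n+1)(n+2)) * a_n; check: a_0 = 3, a_1 = 2, a_2 = -21/2, a_3 = -4/3, a_4 = -35/8, a_5 = -4/3


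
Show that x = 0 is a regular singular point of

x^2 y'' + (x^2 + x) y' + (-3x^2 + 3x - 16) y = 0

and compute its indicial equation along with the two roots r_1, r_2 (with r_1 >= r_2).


Divide by x^2 to reach normal form y'' + P_1(x) y' + P_2(x) y = 0 with P_1(x) = 1 + 1/x and P_2(x) = -3 + 3/x - 16/x^2.
x = 0 is a singular point because the y'-coefficient 1 + 1/x has a pole at x = 0 and the y-coefficient -3 + 3/x - 16/x^2 has a pole at x = 0.
It is a regular singular point because x P_1(x) = p(x) = x + 1 and x^2 P_2(x) = q(x) = -3x^2 + 3x - 16 are polynomials, hence analytic at x = 0.
p(0) = 1,  q(0) = -16.
Indicial equation: r(r-1) + p(0) r + q(0) = 0, i.e. r^2 + (p(0) - 1) r + q(0) = 0, i.e. r^2 - 16 = 0.
Discriminant: (0)^2 - 4(-16) = 64, so r = (0 ± 8)/2.
Solving: r_1 = 4, r_2 = -4.

indicial: r^2 - 16 = 0; roots r_1 = 4, r_2 = -4


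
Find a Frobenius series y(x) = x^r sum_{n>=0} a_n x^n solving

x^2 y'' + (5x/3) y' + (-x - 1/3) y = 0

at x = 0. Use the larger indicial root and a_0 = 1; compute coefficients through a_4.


Write in Frobenius form y'' + (p(x)/x) y' + (q(x)/x^2) y = 0:
  p(x) = 5/3,  q(x) = -x - 1/3.
Indicial equation: r(r-1) + (5/3) r + (-1/3) = 0 -> roots r_1 = 1/3, r_2 = -1.
Take r = r_1 = 1/3. Let y(x) = x^r sum_{n>=0} a_n x^n with a_0 = 1.
Substitute y = x^r sum a_n x^n and match x^{r+n}. The recurrence is
  D(n) a_n - 1 a_{n-1} = 0,  where D(n) = (r+n)(r+n-1) + (5/3)(r+n) + (-1/3).
  a_n = 1 / D(n) * a_{n-1}.
Since the indicial polynomial factors as (r - r_1)(r - r_2), D(n) = (r_1 + n - r_1)(r_1 + n - r_2) = n(n + 4/3).
Evaluating step by step (a_0 = 1):
  n = 1: D(1) = 1(1 + 4/3) = 7/3; numerator = 1(1) = 1; a_1 = (1)/(7/3) = 3/7
  n = 2: D(2) = 2(2 + 4/3) = 20/3; numerator = 1(3/7) = 3/7; a_2 = (3/7)/(20/3) = 9/140
  n = 3: D(3) = 3(3 + 4/3) = 13; numerator = 1(9/140) = 9/140; a_3 = (9/140)/(13) = 9/1820
  n = 4: D(4) = 4(4 + 4/3) = 64/3; numerator = 1(9/1820) = 9/1820; a_4 = (9/1820)/(64/3) = 27/116480

r = 1/3; a_0 = 1; a_1 = 3/7; a_2 = 9/140; a_3 = 9/1820; a_4 = 27/116480


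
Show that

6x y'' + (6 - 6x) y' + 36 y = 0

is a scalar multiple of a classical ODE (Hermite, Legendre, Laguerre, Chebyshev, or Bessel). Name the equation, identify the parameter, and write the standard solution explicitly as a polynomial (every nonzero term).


All three coefficients share the factor 6; dividing through by 6 gives  x y'' + (1 - x) y' + 6 y = 0.
This matches the Laguerre equation x y'' + (1 - x) y' + n y = 0 with n = 6; the polynomial solution is L_6(x).
With y = sum_k a_k x^k, matching x^k gives (k+1)k a_{k+1} + (k+1) a_{k+1} - k a_k + n a_k = 0, i.e. (k+1)^2 a_{k+1} = (k - n) a_k = (k - 6) a_k. The right side vanishes at k = 6, so the series terminates at degree 6.
Standard normalization L_n(0) = 1 gives a_0 = 1. Work upward with a_{k+1} = (k - 6) a_k / (k+1)^2:
  a_1 = (0 - 6)(1) / 1^2 = -6/1 = -6
  a_2 = (1 - 6)(-6) / 2^2 = 30/4 = 15/2
  a_3 = (2 - 6)(15/2) / 3^2 = -30/9 = -10/3
  a_4 = (3 - 6)(-10/3) / 4^2 = 10/16 = 5/8
  a_5 = (4 - 6)(5/8) / 5^2 = (-5/4)/25 = -1/20
  a_6 = (5 - 6)(-1/20) / 6^2 = (1/20)/36 = 1/720
Hence L_6(x) = x^6/720 - x^5/20 + 5 x^4/8 - 10 x^3/3 + 15 x^2/2 - 6 x + 1.

L_6(x); series = x^6/720 - x^5/20 + 5 x^4/8 - 10 x^3/3 + 15 x^2/2 - 6 x + 1


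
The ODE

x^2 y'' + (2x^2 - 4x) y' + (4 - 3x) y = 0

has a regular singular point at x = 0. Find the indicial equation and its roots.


Divide by x^2 to reach normal form y'' + P_1(x) y' + P_2(x) y = 0 with P_1(x) = 2 - 4/x and P_2(x) = -3/x + 4/x^2.
x = 0 is a singular point because the y'-coefficient 2 - 4/x has a pole at x = 0 and the y-coefficient -3/x + 4/x^2 has a pole at x = 0.
It is a regular singular point because x P_1(x) = p(x) = 2x - 4 and x^2 P_2(x) = q(x) = 4 - 3x are polynomials, hence analytic at x = 0.
p(0) = -4,  q(0) = 4.
Indicial equation: r(r-1) + p(0) r + q(0) = 0, i.e. r^2 + (p(0) - 1) r + q(0) = 0, i.e. r^2 - 5 r + 4 = 0.
Discriminant: (-5)^2 - 4(4) = 9, so r = (5 ± 3)/2.
Solving: r_1 = 4, r_2 = 1.

indicial: r^2 - 5 r + 4 = 0; roots r_1 = 4, r_2 = 1


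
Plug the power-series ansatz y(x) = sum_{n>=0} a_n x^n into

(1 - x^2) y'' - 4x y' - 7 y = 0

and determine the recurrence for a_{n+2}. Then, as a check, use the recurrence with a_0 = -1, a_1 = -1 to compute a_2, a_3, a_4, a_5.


Substitute y = sum_n a_n x^n.
(1 - 1 x^2) y'' contributes (n+2)(n+1) a_{n+2} - n(n-1) a_n at x^n.
-4 x y'(x) contributes -4 n a_n at x^n.
-7 y(x) contributes -7 a_n at x^n.
Matching x^n: (n+2)(n+1) a_{n+2} + (-n(n-1) - 4 n - 7) a_n = 0.
Thus a_{n+2} = (n(n-1) + 4 n + 7) / ((n+1)(n+2)) * a_n.

Check with a_0 = -1, a_1 = -1 (apply the recurrence for n = 0, 1, 2, 3): a_0 = -1, a_1 = -1, a_2 = -7/2, a_3 = -11/6, a_4 = -119/24, a_5 = -55/24.

a_(n+2) = (n(n-1) + 4 n + 7) / ((n+1)(n+2)) * a_n; check: a_0 = -1, a_1 = -1, a_2 = -7/2, a_3 = -11/6, a_4 = -119/24, a_5 = -55/24


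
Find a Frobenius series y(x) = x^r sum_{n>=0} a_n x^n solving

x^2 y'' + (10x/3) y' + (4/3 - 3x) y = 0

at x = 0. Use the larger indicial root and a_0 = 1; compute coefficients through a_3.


Write in Frobenius form y'' + (p(x)/x) y' + (q(x)/x^2) y = 0:
  p(x) = 10/3,  q(x) = 4/3 - 3x.
Indicial equation: r(r-1) + (10/3) r + (4/3) = 0 -> roots r_1 = -1, r_2 = -4/3.
Take r = r_1 = -1. Let y(x) = x^r sum_{n>=0} a_n x^n with a_0 = 1.
Substitute y = x^r sum a_n x^n and match x^{r+n}. The recurrence is
  D(n) a_n - 3 a_{n-1} = 0,  where D(n) = (r+n)(r+n-1) + (10/3)(r+n) + (4/3).
  a_n = 3 / D(n) * a_{n-1}.
Since the indicial polynomial factors as (r - r_1)(r - r_2), D(n) = (r_1 + n - r_1)(r_1 + n - r_2) = n(n + 1/3).
Evaluating step by step (a_0 = 1):
  n = 1: D(1) = 1(1 + 1/3) = 4/3; numerator = 3(1) = 3; a_1 = (3)/(4/3) = 9/4
  n = 2: D(2) = 2(2 + 1/3) = 14/3; numerator = 3(9/4) = 27/4; a_2 = (27/4)/(14/3) = 81/56
  n = 3: D(3) = 3(3 + 1/3) = 10; numerator = 3(81/56) = 243/56; a_3 = (243/56)/(10) = 243/560

r = -1; a_0 = 1; a_1 = 9/4; a_2 = 81/56; a_3 = 243/560


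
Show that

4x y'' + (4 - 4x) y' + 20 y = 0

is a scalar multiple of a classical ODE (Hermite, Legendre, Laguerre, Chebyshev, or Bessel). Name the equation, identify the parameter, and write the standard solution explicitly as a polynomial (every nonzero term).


All three coefficients share the factor 4; dividing through by 4 gives  x y'' + (1 - x) y' + 5 y = 0.
This matches the Laguerre equation x y'' + (1 - x) y' + n y = 0 with n = 5; the polynomial solution is L_5(x).
With y = sum_k a_k x^k, matching x^k gives (k+1)k a_{k+1} + (k+1) a_{k+1} - k a_k + n a_k = 0, i.e. (k+1)^2 a_{k+1} = (k - n) a_k = (k - 5) a_k. The right side vanishes at k = 5, so the series terminates at degree 5.
Standard normalization L_n(0) = 1 gives a_0 = 1. Work upward with a_{k+1} = (k - 5) a_k / (k+1)^2:
  a_1 = (0 - 5)(1) / 1^2 = -5/1 = -5
  a_2 = (1 - 5)(-5) / 2^2 = 20/4 = 5
  a_3 = (2 - 5)(5) / 3^2 = -15/9 = -5/3
  a_4 = (3 - 5)(-5/3) / 4^2 = (10/3)/16 = 5/24
  a_5 = (4 - 5)(5/24) / 5^2 = (-5/24)/25 = -1/120
Hence L_5(x) = -x^5/120 + 5 x^4/24 - 5 x^3/3 + 5 x^2 - 5 x + 1.

L_5(x); series = -x^5/120 + 5 x^4/24 - 5 x^3/3 + 5 x^2 - 5 x + 1


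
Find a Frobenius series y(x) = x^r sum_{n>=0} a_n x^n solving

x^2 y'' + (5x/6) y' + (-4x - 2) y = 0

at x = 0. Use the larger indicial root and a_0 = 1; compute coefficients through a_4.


Write in Frobenius form y'' + (p(x)/x) y' + (q(x)/x^2) y = 0:
  p(x) = 5/6,  q(x) = -4x - 2.
Indicial equation: r(r-1) + (5/6) r + (-2) = 0 -> roots r_1 = 3/2, r_2 = -4/3.
Take r = r_1 = 3/2. Let y(x) = x^r sum_{n>=0} a_n x^n with a_0 = 1.
Substitute y = x^r sum a_n x^n and match x^{r+n}. The recurrence is
  D(n) a_n - 4 a_{n-1} = 0,  where D(n) = (r+n)(r+n-1) + (5/6)(r+n) + (-2).
  a_n = 4 / D(n) * a_{n-1}.
Since the indicial polynomial factors as (r - r_1)(r - r_2), D(n) = (r_1 + n - r_1)(r_1 + n - r_2) = n(n + 17/6).
Evaluating step by step (a_0 = 1):
  n = 1: D(1) = 1(1 + 17/6) = 23/6; numerator = 4(1) = 4; a_1 = (4)/(23/6) = 24/23
  n = 2: D(2) = 2(2 + 17/6) = 29/3; numerator = 4(24/23) = 96/23; a_2 = (96/23)/(29/3) = 288/667
  n = 3: D(3) = 3(3 + 17/6) = 35/2; numerator = 4(288/667) = 1152/667; a_3 = (1152/667)/(35/2) = 2304/23345
  n = 4: D(4) = 4(4 + 17/6) = 82/3; numerator = 4(2304/23345) = 9216/23345; a_4 = (9216/23345)/(82/3) = 13824/957145

r = 3/2; a_0 = 1; a_1 = 24/23; a_2 = 288/667; a_3 = 2304/23345; a_4 = 13824/957145


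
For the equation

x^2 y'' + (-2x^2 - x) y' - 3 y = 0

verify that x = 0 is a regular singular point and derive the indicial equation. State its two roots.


Divide by x^2 to reach normal form y'' + P_1(x) y' + P_2(x) y = 0 with P_1(x) = -2 - 1/x and P_2(x) = -3/x^2.
x = 0 is a singular point because the y'-coefficient -2 - 1/x has a pole at x = 0 and the y-coefficient -3/x^2 has a pole at x = 0.
It is a regular singular point because x P_1(x) = p(x) = -2x - 1 and x^2 P_2(x) = q(x) = -3 are polynomials, hence analytic at x = 0.
p(0) = -1,  q(0) = -3.
Indicial equation: r(r-1) + p(0) r + q(0) = 0, i.e. r^2 + (p(0) - 1) r + q(0) = 0, i.e. r^2 - 2 r - 3 = 0.
Discriminant: (-2)^2 - 4(-3) = 16, so r = (2 ± 4)/2.
Solving: r_1 = 3, r_2 = -1.

indicial: r^2 - 2 r - 3 = 0; roots r_1 = 3, r_2 = -1


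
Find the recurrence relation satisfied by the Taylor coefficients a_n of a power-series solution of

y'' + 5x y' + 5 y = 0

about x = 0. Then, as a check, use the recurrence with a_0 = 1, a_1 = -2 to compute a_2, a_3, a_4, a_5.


Substitute y = sum_n a_n x^n.
y''(x) has coefficient (n+2)(n+1) a_{n+2} at x^n;
5 x y'(x) has coefficient 5 n a_n at x^n (shift);
5 y(x) has coefficient 5 a_n at x^n.
Matching x^n: (n+2)(n+1) a_{n+2} + (5n + 5) a_n = 0.
Thus a_{n+2} = (-5n - 5) / ((n+1)(n+2)) * a_n.

Check with a_0 = 1, a_1 = -2 (apply the recurrence for n = 0, 1, 2, 3): a_0 = 1, a_1 = -2, a_2 = -5/2, a_3 = 10/3, a_4 = 25/8, a_5 = -10/3.

a_(n+2) = (-5n - 5) / ((n+1)(n+2)) * a_n; check: a_0 = 1, a_1 = -2, a_2 = -5/2, a_3 = 10/3, a_4 = 25/8, a_5 = -10/3
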